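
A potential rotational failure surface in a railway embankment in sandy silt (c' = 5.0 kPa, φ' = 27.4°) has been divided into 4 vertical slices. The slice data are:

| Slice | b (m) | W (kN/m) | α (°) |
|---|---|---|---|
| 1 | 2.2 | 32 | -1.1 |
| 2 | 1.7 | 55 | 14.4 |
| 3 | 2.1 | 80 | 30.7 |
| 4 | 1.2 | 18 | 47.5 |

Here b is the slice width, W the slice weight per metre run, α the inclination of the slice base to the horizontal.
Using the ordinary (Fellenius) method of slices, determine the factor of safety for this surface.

Ordinary method of slices: FS = Σ[c'·Δl_i + (W_i cosα_i)·tanφ'] / Σ W_i sinα_i, with Δl_i = b_i / cosα_i.
Slice 1: Δl = 2.2/cos(-1.1°) = 2.200 m; N'_1 = 32·cos(-1.1°) = 32.0; c'Δl = 11.00; W sinα = -0.6
Slice 2: Δl = 1.7/cos14.4° = 1.755 m; N'_2 = 55·cos14.4° = 53.3; c'Δl = 8.78; W sinα = 13.7
Slice 3: Δl = 2.1/cos30.7° = 2.442 m; N'_3 = 80·cos30.7° = 68.8; c'Δl = 12.21; W sinα = 40.8
Slice 4: Δl = 1.2/cos47.5° = 1.776 m; N'_4 = 18·cos47.5° = 12.2; c'Δl = 8.88; W sinα = 13.3
Σc'Δl = 40.9 kN/m; ΣN' = 166.2 kN/m; ΣW sinα = 67.2 kN/m
Resisting = 40.9 + 166.2·tan27.4° = 40.9 + 86.2 = 127.0 kN/m
FS = 127.0 / 67.2 = 1.891

FS = 1.89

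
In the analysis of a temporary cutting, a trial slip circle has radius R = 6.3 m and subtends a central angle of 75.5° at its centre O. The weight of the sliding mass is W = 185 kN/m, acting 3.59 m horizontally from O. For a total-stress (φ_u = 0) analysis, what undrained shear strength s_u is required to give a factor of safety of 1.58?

s_u = 20.1 kPa

FS = s_u·L_a·R / (W·d), so s_u = FS·W·d / (L_a·R).
Arc length L_a = R·θ = 6.3·(75.5°·π/180) = 6.3·1.3177 = 8.30 m
s_u = 1.58·185·3.59 / (8.30·6.3) = 1049.4 / 52.30 = 20.06 kPa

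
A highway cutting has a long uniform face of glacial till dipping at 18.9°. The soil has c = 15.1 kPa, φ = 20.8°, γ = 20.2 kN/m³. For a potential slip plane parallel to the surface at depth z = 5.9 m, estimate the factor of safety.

For an infinite slope with a slip plane parallel to the surface (no pore pressure): FS = [c + γz cos²β tanφ] / [γz sinβ cosβ].
γz = 20.2·5.9 = 119.18 kN/m²
Numerator = 15.1 + 119.18·cos²18.9°·tan20.8° = 15.1 + 119.18·0.8951·0.3799 = 55.622 kPa
Denominator = 119.18·sin18.9°·cos18.9° = 119.18·0.3239·0.9461 = 36.523 kPa
FS = 55.622 / 36.523 = 1.523

FS = 1.52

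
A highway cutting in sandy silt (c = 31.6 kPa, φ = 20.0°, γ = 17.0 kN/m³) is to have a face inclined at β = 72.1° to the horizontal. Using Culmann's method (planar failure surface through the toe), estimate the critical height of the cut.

Culmann's analysis gives the critical failure plane at α_cr = (β + φ)/2 = (72.1 + 20.0)/2 = 46.0°, and the critical height
H_c = (4c/γ) · sinβ cosφ / [1 − cos(β − φ)]
    = (4·31.6/17.0) · sin72.1°·cos20.0° / [1 − cos(52.1°)]
    = 7.435 · 0.9516·0.9397 / [1 − 0.6143]
    = 7.435 · 0.8942 / 0.3857
    = 17.24 m

H_c = 17.24 m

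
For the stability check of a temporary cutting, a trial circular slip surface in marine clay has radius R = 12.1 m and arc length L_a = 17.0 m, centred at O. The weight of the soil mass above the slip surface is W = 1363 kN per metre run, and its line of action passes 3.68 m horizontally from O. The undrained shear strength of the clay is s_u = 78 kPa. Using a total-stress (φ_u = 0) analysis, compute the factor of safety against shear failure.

Taking moments about the centre O, the resisting moment is provided by the undrained shear strength acting along the arc:
M_R = s_u·L_a·R = 78·17.00·12.1 = 16044.6 kN·m/m
M_D = W·d = 1363·3.68 = 5015.8 kN·m/m
FS = M_R / M_D = 16044.6 / 5015.8 = 3.199

FS = 3.20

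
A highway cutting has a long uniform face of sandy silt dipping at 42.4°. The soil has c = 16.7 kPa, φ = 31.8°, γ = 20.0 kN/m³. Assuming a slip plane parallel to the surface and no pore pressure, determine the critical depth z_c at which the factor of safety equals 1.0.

z_c = 5.22 m

Setting FS = 1.00 in FS = [c + γz cos²β tanφ] / [γz sinβ cosβ] and solving for z:
z = c / [γ cosβ (FS·sinβ − cosβ·tanφ)]
  = 16.7 / [20.0·cos42.4°·(1.00·sin42.4° − cos42.4°·tan31.8°)]
  = 16.7 / [20.0·0.7385·(1.00·0.6743 − 0.7385·0.6200)]
  = 16.7 / 3.1966 = 5.224 m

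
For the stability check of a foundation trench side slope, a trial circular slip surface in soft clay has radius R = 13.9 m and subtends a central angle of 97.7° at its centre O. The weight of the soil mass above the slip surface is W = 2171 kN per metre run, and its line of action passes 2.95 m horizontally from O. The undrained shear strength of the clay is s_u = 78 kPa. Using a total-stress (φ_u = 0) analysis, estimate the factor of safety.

FS = 4.01

Taking moments about the centre O, the resisting moment is provided by the undrained shear strength acting along the arc:
Arc length L_a = R·θ = 13.9·(97.7°·π/180) = 13.9·1.7052 = 23.70 m
M_R = s_u·L_a·R = 78·23.70·13.9 = 25697.8 kN·m/m
M_D = W·d = 2171·2.95 = 6404.5 kN·m/m
FS = M_R / M_D = 25697.8 / 6404.5 = 4.012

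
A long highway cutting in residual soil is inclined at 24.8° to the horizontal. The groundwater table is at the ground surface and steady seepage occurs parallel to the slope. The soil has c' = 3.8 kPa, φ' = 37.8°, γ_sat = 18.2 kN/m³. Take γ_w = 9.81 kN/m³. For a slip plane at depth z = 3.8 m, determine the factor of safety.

With seepage parallel to the slope and the water table at the surface, the effective normal stress on the slip plane uses the buoyant unit weight γ' = γ_sat − γ_w while the driving shear stress uses γ_sat:
FS = [c' + γ' z cos²β tanφ'] / [γ_sat z sinβ cosβ]
γ' = 18.2 − 9.81 = 8.39 kN/m³
Numerator = 3.8 + 8.39·3.8·cos²24.8°·tan37.8° = 3.8 + 8.39·3.8·0.8241·0.7757 = 24.179 kPa
Denominator = 18.2·3.8·sin24.8°·cos24.8° = 18.2·3.8·0.4195·0.9078 = 26.334 kPa
FS = 24.179 / 26.334 = 0.918

FS = 0.92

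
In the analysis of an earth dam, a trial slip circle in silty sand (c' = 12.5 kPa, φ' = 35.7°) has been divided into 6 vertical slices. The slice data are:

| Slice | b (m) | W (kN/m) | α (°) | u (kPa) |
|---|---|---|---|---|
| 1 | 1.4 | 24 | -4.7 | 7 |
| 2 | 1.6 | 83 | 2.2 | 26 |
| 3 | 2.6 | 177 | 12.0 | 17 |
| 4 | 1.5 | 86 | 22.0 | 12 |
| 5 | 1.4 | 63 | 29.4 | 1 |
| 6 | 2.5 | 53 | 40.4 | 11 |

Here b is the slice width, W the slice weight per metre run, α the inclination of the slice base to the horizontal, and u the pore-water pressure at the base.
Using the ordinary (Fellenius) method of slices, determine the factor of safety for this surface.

FS = 2.72

Ordinary method of slices: FS = Σ[c'·Δl_i + (W_i cosα_i − u_i·Δl_i)·tanφ'] / Σ W_i sinα_i, with Δl_i = b_i / cosα_i.
Slice 1: Δl = 1.4/cos(-4.7°) = 1.405 m; N'_1 = 24·cos(-4.7°) − 7·1.405 = 14.1; c'Δl = 17.56; W sinα = -2.0
Slice 2: Δl = 1.6/cos2.2° = 1.601 m; N'_2 = 83·cos2.2° − 26·1.601 = 41.3; c'Δl = 20.01; W sinα = 3.2
Slice 3: Δl = 2.6/cos12.0° = 2.658 m; N'_3 = 177·cos12.0° − 17·2.658 = 127.9; c'Δl = 33.23; W sinα = 36.8
Slice 4: Δl = 1.5/cos22.0° = 1.618 m; N'_4 = 86·cos22.0° − 12·1.618 = 60.3; c'Δl = 20.22; W sinα = 32.2
Slice 5: Δl = 1.4/cos29.4° = 1.607 m; N'_5 = 63·cos29.4° − 1·1.607 = 53.3; c'Δl = 20.09; W sinα = 30.9
Slice 6: Δl = 2.5/cos40.4° = 3.283 m; N'_6 = 53·cos40.4° − 11·3.283 = 4.3; c'Δl = 41.04; W sinα = 34.4
Σc'Δl = 152.1 kN/m; ΣN' = 301.2 kN/m; ΣW sinα = 135.5 kN/m
Resisting = 152.1 + 301.2·tan35.7° = 152.1 + 216.4 = 368.6 kN/m
FS = 368.6 / 135.5 = 2.720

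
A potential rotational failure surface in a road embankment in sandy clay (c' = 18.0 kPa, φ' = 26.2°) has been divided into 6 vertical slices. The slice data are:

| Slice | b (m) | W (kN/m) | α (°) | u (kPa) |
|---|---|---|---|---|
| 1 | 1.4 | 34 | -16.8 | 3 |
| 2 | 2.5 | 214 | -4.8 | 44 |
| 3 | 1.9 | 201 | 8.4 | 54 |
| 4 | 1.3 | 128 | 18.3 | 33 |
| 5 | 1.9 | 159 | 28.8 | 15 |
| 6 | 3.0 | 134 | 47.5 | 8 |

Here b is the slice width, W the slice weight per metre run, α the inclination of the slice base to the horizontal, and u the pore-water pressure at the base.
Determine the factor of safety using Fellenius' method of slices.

FS = 2.20

Ordinary method of slices: FS = Σ[c'·Δl_i + (W_i cosα_i − u_i·Δl_i)·tanφ'] / Σ W_i sinα_i, with Δl_i = b_i / cosα_i.
Slice 1: Δl = 1.4/cos(-16.8°) = 1.462 m; N'_1 = 34·cos(-16.8°) − 3·1.462 = 28.2; c'Δl = 26.32; W sinα = -9.8
Slice 2: Δl = 2.5/cos(-4.8°) = 2.509 m; N'_2 = 214·cos(-4.8°) − 44·2.509 = 102.9; c'Δl = 45.16; W sinα = -17.9
Slice 3: Δl = 1.9/cos8.4° = 1.921 m; N'_3 = 201·cos8.4° − 54·1.921 = 95.1; c'Δl = 34.57; W sinα = 29.4
Slice 4: Δl = 1.3/cos18.3° = 1.369 m; N'_4 = 128·cos18.3° − 33·1.369 = 76.3; c'Δl = 24.65; W sinα = 40.2
Slice 5: Δl = 1.9/cos28.8° = 2.168 m; N'_5 = 159·cos28.8° − 15·2.168 = 106.8; c'Δl = 39.03; W sinα = 76.6
Slice 6: Δl = 3.0/cos47.5° = 4.441 m; N'_6 = 134·cos47.5° − 8·4.441 = 55.0; c'Δl = 79.93; W sinα = 98.8
Σc'Δl = 249.7 kN/m; ΣN' = 464.3 kN/m; ΣW sinα = 217.2 kN/m
Resisting = 249.7 + 464.3·tan26.2° = 249.7 + 228.5 = 478.1 kN/m
FS = 478.1 / 217.2 = 2.201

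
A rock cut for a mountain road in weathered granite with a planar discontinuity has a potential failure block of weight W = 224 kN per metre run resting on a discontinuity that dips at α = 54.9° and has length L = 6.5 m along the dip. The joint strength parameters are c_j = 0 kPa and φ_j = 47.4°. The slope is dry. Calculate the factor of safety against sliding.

Resolving the block weight along and normal to the plane and applying the Mohr–Coulomb strength on the joint:
N' = W cosα = 224·cos54.9° = 128.8 kN/m
Driving force T = W sinα = 224·sin54.9° = 183.3 kN/m
Resisting force R = c_j·L + N'·tanφ_j = 0·6.5 + 128.8·tan47.4° = 0.0 + 140.1 = 140.1 kN/m
FS = R / T = 140.1 / 183.3 = 0.764

FS = 0.76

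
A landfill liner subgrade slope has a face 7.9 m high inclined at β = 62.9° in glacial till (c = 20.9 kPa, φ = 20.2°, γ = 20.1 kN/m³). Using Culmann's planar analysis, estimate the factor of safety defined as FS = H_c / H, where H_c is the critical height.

H_c = (4c/γ) · sinβ cosφ / [1 − cos(β − φ)]
    = (4·20.9/20.1) · sin62.9°·cos20.2° / [1 − cos42.7°]
    = 4.159 · 0.8355 / 0.2651 = 13.11 m
FS = H_c / H = 13.11 / 7.9 = 1.659

FS = 1.66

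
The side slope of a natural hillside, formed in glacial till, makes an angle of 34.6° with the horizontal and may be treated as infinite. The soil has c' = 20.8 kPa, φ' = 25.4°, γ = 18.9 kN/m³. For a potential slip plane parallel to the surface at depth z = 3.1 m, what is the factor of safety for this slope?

FS = 1.45

For an infinite slope with a slip plane parallel to the surface (no pore pressure): FS = [c' + γz cos²β tanφ'] / [γz sinβ cosβ].
γz = 18.9·3.1 = 58.59 kN/m²
Numerator = 20.8 + 58.59·cos²34.6°·tan25.4° = 20.8 + 58.59·0.6776·0.4748 = 39.650 kPa
Denominator = 58.59·sin34.6°·cos34.6° = 58.59·0.5678·0.8231 = 27.386 kPa
FS = 39.650 / 27.386 = 1.448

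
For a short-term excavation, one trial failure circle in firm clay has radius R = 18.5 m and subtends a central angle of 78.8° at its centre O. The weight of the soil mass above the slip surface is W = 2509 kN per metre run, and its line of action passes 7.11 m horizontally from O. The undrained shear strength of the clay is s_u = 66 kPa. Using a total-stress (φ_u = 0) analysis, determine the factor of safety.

Taking moments about the centre O, the resisting moment is provided by the undrained shear strength acting along the arc:
Arc length L_a = R·θ = 18.5·(78.8°·π/180) = 18.5·1.3753 = 25.44 m
M_R = s_u·L_a·R = 66·25.44·18.5 = 31066.4 kN·m/m
M_D = W·d = 2509·7.11 = 17839.0 kN·m/m
FS = M_R / M_D = 31066.4 / 17839.0 = 1.741

FS = 1.74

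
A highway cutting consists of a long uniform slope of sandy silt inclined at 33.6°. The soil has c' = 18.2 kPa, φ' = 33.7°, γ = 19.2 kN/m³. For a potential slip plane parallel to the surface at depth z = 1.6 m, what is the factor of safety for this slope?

FS = 2.29

For an infinite slope with a slip plane parallel to the surface (no pore pressure): FS = [c' + γz cos²β tanφ'] / [γz sinβ cosβ].
γz = 19.2·1.6 = 30.72 kN/m²
Numerator = 18.2 + 30.72·cos²33.6°·tan33.7° = 18.2 + 30.72·0.6938·0.6669 = 32.413 kPa
Denominator = 30.72·sin33.6°·cos33.6° = 30.72·0.5534·0.8329 = 14.160 kPa
FS = 32.413 / 14.160 = 2.289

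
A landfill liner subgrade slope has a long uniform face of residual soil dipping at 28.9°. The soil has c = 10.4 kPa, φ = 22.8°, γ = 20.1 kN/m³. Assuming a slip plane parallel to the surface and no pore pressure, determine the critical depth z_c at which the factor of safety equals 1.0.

z_c = 5.13 m

Setting FS = 1.00 in FS = [c + γz cos²β tanφ] / [γz sinβ cosβ] and solving for z:
z = c / [γ cosβ (FS·sinβ − cosβ·tanφ)]
  = 10.4 / [20.1·cos28.9°·(1.00·sin28.9° − cos28.9°·tan22.8°)]
  = 10.4 / [20.1·0.8755·(1.00·0.4833 − 0.8755·0.4204)]
  = 10.4 / 2.0284 = 5.127 m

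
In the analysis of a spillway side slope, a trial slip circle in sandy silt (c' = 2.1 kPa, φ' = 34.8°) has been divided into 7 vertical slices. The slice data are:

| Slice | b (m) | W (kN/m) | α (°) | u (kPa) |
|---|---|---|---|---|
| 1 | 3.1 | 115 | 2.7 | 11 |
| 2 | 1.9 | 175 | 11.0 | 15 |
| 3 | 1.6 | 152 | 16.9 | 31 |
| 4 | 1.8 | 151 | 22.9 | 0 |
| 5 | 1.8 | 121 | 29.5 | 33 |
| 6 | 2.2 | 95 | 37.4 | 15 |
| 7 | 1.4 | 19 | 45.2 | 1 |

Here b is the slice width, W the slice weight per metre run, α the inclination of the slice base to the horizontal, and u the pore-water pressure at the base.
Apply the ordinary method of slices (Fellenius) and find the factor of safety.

FS = 1.49

Ordinary method of slices: FS = Σ[c'·Δl_i + (W_i cosα_i − u_i·Δl_i)·tanφ'] / Σ W_i sinα_i, with Δl_i = b_i / cosα_i.
Slice 1: Δl = 3.1/cos2.7° = 3.103 m; N'_1 = 115·cos2.7° − 11·3.103 = 80.7; c'Δl = 6.52; W sinα = 5.4
Slice 2: Δl = 1.9/cos11.0° = 1.936 m; N'_2 = 175·cos11.0° − 15·1.936 = 142.8; c'Δl = 4.06; W sinα = 33.4
Slice 3: Δl = 1.6/cos16.9° = 1.672 m; N'_3 = 152·cos16.9° − 31·1.672 = 93.6; c'Δl = 3.51; W sinα = 44.2
Slice 4: Δl = 1.8/cos22.9° = 1.954 m; N'_4 = 151·cos22.9° − 0·1.954 = 139.1; c'Δl = 4.10; W sinα = 58.8
Slice 5: Δl = 1.8/cos29.5° = 2.068 m; N'_5 = 121·cos29.5° − 33·2.068 = 37.1; c'Δl = 4.34; W sinα = 59.6
Slice 6: Δl = 2.2/cos37.4° = 2.769 m; N'_6 = 95·cos37.4° − 15·2.769 = 33.9; c'Δl = 5.82; W sinα = 57.7
Slice 7: Δl = 1.4/cos45.2° = 1.987 m; N'_7 = 19·cos45.2° − 1·1.987 = 11.4; c'Δl = 4.17; W sinα = 13.5
Σc'Δl = 32.5 kN/m; ΣN' = 538.6 kN/m; ΣW sinα = 272.5 kN/m
Resisting = 32.5 + 538.6·tan34.8° = 32.5 + 374.3 = 406.8 kN/m
FS = 406.8 / 272.5 = 1.493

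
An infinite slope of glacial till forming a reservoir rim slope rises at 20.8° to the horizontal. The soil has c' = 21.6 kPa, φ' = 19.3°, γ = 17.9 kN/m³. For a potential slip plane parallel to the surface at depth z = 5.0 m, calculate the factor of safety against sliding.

For an infinite slope with a slip plane parallel to the surface (no pore pressure): FS = [c' + γz cos²β tanφ'] / [γz sinβ cosβ].
γz = 17.9·5.0 = 89.50 kN/m²
Numerator = 21.6 + 89.50·cos²20.8°·tan19.3° = 21.6 + 89.50·0.8739·0.3502 = 48.990 kPa
Denominator = 89.50·sin20.8°·cos20.8° = 89.50·0.3551·0.9348 = 29.711 kPa
FS = 48.990 / 29.711 = 1.649

FS = 1.65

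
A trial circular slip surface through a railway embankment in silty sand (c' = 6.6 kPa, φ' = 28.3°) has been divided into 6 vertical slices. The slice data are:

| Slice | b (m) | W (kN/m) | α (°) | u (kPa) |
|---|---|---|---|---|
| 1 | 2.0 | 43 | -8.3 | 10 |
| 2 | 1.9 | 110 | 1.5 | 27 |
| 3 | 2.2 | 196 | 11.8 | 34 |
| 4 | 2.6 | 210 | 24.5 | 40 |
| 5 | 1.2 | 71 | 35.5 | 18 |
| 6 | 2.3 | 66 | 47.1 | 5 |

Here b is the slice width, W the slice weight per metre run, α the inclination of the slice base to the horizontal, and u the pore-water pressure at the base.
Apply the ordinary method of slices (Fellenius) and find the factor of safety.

Ordinary method of slices: FS = Σ[c'·Δl_i + (W_i cosα_i − u_i·Δl_i)·tanφ'] / Σ W_i sinα_i, with Δl_i = b_i / cosα_i.
Slice 1: Δl = 2.0/cos(-8.3°) = 2.021 m; N'_1 = 43·cos(-8.3°) − 10·2.021 = 22.3; c'Δl = 13.34; W sinα = -6.2
Slice 2: Δl = 1.9/cos1.5° = 1.901 m; N'_2 = 110·cos1.5° − 27·1.901 = 58.6; c'Δl = 12.54; W sinα = 2.9
Slice 3: Δl = 2.2/cos11.8° = 2.247 m; N'_3 = 196·cos11.8° − 34·2.247 = 115.4; c'Δl = 14.83; W sinα = 40.1
Slice 4: Δl = 2.6/cos24.5° = 2.857 m; N'_4 = 210·cos24.5° − 40·2.857 = 76.8; c'Δl = 18.86; W sinα = 87.1
Slice 5: Δl = 1.2/cos35.5° = 1.474 m; N'_5 = 71·cos35.5° − 18·1.474 = 31.3; c'Δl = 9.73; W sinα = 41.2
Slice 6: Δl = 2.3/cos47.1° = 3.379 m; N'_6 = 66·cos47.1° − 5·3.379 = 28.0; c'Δl = 22.30; W sinα = 48.3
Σc'Δl = 91.6 kN/m; ΣN' = 332.5 kN/m; ΣW sinα = 213.4 kN/m
Resisting = 91.6 + 332.5·tan28.3° = 91.6 + 179.0 = 270.7 kN/m
FS = 270.7 / 213.4 = 1.268

FS = 1.27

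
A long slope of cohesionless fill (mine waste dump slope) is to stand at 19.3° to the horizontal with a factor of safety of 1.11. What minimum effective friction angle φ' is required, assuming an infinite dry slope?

φ' = 21.2°

FS = tanφ'/tanβ ⇒ tanφ' = FS · tanβ = 1.11 · tan19.3° = 0.3887
φ' = arctan(0.3887) = 21.24°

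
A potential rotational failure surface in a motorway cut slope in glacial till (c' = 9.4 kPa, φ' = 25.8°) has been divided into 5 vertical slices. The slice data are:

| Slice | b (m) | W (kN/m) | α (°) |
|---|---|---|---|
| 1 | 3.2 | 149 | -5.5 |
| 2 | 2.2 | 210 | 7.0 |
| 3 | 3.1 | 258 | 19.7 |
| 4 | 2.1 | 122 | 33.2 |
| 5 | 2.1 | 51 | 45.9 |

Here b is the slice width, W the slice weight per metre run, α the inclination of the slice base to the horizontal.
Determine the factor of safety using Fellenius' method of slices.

FS = 2.43

Ordinary method of slices: FS = Σ[c'·Δl_i + (W_i cosα_i)·tanφ'] / Σ W_i sinα_i, with Δl_i = b_i / cosα_i.
Slice 1: Δl = 3.2/cos(-5.5°) = 3.215 m; N'_1 = 149·cos(-5.5°) = 148.3; c'Δl = 30.22; W sinα = -14.3
Slice 2: Δl = 2.2/cos7.0° = 2.217 m; N'_2 = 210·cos7.0° = 208.4; c'Δl = 20.84; W sinα = 25.6
Slice 3: Δl = 3.1/cos19.7° = 3.293 m; N'_3 = 258·cos19.7° = 242.9; c'Δl = 30.95; W sinα = 87.0
Slice 4: Δl = 2.1/cos33.2° = 2.510 m; N'_4 = 122·cos33.2° = 102.1; c'Δl = 23.59; W sinα = 66.8
Slice 5: Δl = 2.1/cos45.9° = 3.018 m; N'_5 = 51·cos45.9° = 35.5; c'Δl = 28.37; W sinα = 36.6
Σc'Δl = 134.0 kN/m; ΣN' = 737.2 kN/m; ΣW sinα = 201.7 kN/m
Resisting = 134.0 + 737.2·tan25.8° = 134.0 + 356.4 = 490.4 kN/m
FS = 490.4 / 201.7 = 2.431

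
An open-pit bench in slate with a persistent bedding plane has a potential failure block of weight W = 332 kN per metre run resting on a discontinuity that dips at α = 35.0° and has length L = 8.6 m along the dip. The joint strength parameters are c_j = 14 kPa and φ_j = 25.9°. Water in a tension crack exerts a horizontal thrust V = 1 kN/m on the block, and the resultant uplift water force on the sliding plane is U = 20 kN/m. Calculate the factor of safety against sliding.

FS = 1.27

Resolving the block weight along and normal to the plane and applying the Mohr–Coulomb strength on the joint:
N' = W cosα − U − V sinα = 332·cos35.0° − 20 − 1·sin35.0° = 251.4 kN/m
Driving force T = W sinα + V cosα = 332·sin35.0° + 1·cos35.0° = 191.2 kN/m
Resisting force R = c_j·L + N'·tanφ_j = 14·8.6 + 251.4·tan25.9° = 120.4 + 122.1 = 242.5 kN/m
FS = R / T = 242.5 / 191.2 = 1.268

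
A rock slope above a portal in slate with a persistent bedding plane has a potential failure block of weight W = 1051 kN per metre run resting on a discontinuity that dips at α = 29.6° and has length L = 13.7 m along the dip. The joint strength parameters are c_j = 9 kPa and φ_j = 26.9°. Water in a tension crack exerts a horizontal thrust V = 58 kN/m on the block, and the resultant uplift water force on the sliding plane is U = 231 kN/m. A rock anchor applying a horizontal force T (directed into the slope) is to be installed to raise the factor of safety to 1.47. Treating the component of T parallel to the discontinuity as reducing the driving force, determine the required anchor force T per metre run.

T = 250 kN/m

Resolving forces along and normal to the sliding plane, with the horizontal anchor force T adding T·sinα to the effective normal force and T·cosα acting up the plane against the driving force:
FS = [c_jL + (W cosα − U − V sinα + T sinα) tanφ_j] / [W sinα + V cosα − T cosα]
Without the anchor: N' = 654.2 kN/m, driving T_d = 569.6 kN/m, resisting R = 9·13.7 + 654.2·tan26.9° = 455.2 kN/m, FS = 0.80.
Setting FS = 1.47 and solving for T:
1.47·(569.6 − T cos29.6°) = 455.2 + T sin29.6°·tan26.9°
T·(sin29.6°·tan26.9° + 1.47·cos29.6°) = 1.47·569.6 − 455.2
T·(0.4939·0.5073 + 1.47·0.8695) = 837.3 − 455.2 = 382.1
T·1.5287 = 382.1
T = 249.9 kN/m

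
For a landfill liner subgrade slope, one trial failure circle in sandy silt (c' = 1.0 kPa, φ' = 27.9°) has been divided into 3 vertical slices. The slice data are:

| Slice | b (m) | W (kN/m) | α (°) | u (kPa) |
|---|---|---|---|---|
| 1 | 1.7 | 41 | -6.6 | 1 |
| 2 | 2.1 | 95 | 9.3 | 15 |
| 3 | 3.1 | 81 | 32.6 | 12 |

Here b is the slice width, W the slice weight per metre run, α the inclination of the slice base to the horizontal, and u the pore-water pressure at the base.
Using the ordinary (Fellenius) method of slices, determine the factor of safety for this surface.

FS = 1.36

Ordinary method of slices: FS = Σ[c'·Δl_i + (W_i cosα_i − u_i·Δl_i)·tanφ'] / Σ W_i sinα_i, with Δl_i = b_i / cosα_i.
Slice 1: Δl = 1.7/cos(-6.6°) = 1.711 m; N'_1 = 41·cos(-6.6°) − 1·1.711 = 39.0; c'Δl = 1.71; W sinα = -4.7
Slice 2: Δl = 2.1/cos9.3° = 2.128 m; N'_2 = 95·cos9.3° − 15·2.128 = 61.8; c'Δl = 2.13; W sinα = 15.4
Slice 3: Δl = 3.1/cos32.6° = 3.680 m; N'_3 = 81·cos32.6° − 12·3.680 = 24.1; c'Δl = 3.68; W sinα = 43.6
Σc'Δl = 7.5 kN/m; ΣN' = 124.9 kN/m; ΣW sinα = 54.3 kN/m
Resisting = 7.5 + 124.9·tan27.9° = 7.5 + 66.1 = 73.7 kN/m
FS = 73.7 / 54.3 = 1.357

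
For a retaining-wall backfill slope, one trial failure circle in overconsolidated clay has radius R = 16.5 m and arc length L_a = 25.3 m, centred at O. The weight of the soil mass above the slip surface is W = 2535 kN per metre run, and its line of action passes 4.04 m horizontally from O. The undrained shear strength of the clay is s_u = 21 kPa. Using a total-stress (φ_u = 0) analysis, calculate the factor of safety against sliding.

Taking moments about the centre O, the resisting moment is provided by the undrained shear strength acting along the arc:
M_R = s_u·L_a·R = 21·25.30·16.5 = 8766.5 kN·m/m
M_D = W·d = 2535·4.04 = 10241.4 kN·m/m
FS = M_R / M_D = 8766.5 / 10241.4 = 0.856

FS = 0.86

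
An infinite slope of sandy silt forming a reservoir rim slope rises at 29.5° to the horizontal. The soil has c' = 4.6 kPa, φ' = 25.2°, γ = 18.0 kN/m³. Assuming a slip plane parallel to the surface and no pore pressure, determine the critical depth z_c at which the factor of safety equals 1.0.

Setting FS = 1.00 in FS = [c' + γz cos²β tanφ'] / [γz sinβ cosβ] and solving for z:
z = c' / [γ cosβ (FS·sinβ − cosβ·tanφ')]
  = 4.6 / [18.0·cos29.5°·(1.00·sin29.5° − cos29.5°·tan25.2°)]
  = 4.6 / [18.0·0.8704·(1.00·0.4924 − 0.8704·0.4706)]
  = 4.6 / 1.2982 = 3.543 m

z_c = 3.54 m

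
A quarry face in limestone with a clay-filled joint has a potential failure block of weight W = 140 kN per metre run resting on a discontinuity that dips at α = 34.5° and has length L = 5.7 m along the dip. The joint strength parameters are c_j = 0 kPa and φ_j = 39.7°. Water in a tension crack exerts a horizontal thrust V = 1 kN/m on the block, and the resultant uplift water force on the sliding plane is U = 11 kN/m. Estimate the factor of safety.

FS = 1.08

Resolving the block weight along and normal to the plane and applying the Mohr–Coulomb strength on the joint:
N' = W cosα − U − V sinα = 140·cos34.5° − 11 − 1·sin34.5° = 103.8 kN/m
Driving force T = W sinα + V cosα = 140·sin34.5° + 1·cos34.5° = 80.1 kN/m
Resisting force R = c_j·L + N'·tanφ_j = 0·5.7 + 103.8·tan39.7° = 0.0 + 86.2 = 86.2 kN/m
FS = R / T = 86.2 / 80.1 = 1.076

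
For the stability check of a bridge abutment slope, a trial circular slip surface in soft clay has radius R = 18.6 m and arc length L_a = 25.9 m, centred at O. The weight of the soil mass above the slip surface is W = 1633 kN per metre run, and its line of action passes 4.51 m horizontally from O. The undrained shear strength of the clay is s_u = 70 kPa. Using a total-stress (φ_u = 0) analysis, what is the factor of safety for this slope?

FS = 4.58

Taking moments about the centre O, the resisting moment is provided by the undrained shear strength acting along the arc:
M_R = s_u·L_a·R = 70·25.90·18.6 = 33721.8 kN·m/m
M_D = W·d = 1633·4.51 = 7364.8 kN·m/m
FS = M_R / M_D = 33721.8 / 7364.8 = 4.579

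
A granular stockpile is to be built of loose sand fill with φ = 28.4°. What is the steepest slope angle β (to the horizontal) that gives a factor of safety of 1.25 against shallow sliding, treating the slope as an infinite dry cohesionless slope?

For an infinite dry cohesionless slope FS = tanφ/tanβ, so tanβ = tanφ / FS.
tanβ = tan28.4° / 1.25 = 0.5407 / 1.25 = 0.4326
β = arctan(0.4326) = 23.39°

β = 23.4°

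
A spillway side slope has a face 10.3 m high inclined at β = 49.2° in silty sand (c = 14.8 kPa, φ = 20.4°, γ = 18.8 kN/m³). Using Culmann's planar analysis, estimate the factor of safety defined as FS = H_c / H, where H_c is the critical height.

FS = 1.75

H_c = (4c/γ) · sinβ cosφ / [1 − cos(β − φ)]
    = (4·14.8/18.8) · sin49.2°·cos20.4° / [1 − cos28.8°]
    = 3.149 · 0.7095 / 0.1237 = 18.06 m
FS = H_c / H = 18.06 / 10.3 = 1.754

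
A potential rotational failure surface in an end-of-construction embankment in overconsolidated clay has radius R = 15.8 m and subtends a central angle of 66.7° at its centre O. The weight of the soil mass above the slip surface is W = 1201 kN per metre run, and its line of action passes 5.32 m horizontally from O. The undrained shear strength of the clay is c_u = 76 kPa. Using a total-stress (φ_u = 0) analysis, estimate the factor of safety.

Taking moments about the centre O, the resisting moment is provided by the undrained shear strength acting along the arc:
Arc length L_a = R·θ = 15.8·(66.7°·π/180) = 15.8·1.1641 = 18.39 m
M_R = c_u·L_a·R = 76·18.39·15.8 = 22086.7 kN·m/m
M_D = W·d = 1201·5.32 = 6389.3 kN·m/m
FS = M_R / M_D = 22086.7 / 6389.3 = 3.457

FS = 3.46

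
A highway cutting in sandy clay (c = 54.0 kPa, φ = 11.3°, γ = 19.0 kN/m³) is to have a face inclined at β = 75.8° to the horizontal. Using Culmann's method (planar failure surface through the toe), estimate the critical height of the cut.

H_c = 18.98 m

Culmann's analysis gives the critical failure plane at α_cr = (β + φ)/2 = (75.8 + 11.3)/2 = 43.5°, and the critical height
H_c = (4c/γ) · sinβ cosφ / [1 − cos(β − φ)]
    = (4·54.0/19.0) · sin75.8°·cos11.3° / [1 − cos(64.5°)]
    = 11.368 · 0.9694·0.9806 / [1 − 0.4305]
    = 11.368 · 0.9507 / 0.5695
    = 18.98 m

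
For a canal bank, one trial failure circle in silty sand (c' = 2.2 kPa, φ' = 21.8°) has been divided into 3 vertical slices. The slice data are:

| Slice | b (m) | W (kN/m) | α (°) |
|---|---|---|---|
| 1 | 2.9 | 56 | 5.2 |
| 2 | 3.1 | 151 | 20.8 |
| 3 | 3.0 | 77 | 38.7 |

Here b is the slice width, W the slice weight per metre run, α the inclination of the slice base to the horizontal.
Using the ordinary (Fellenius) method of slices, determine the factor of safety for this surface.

Ordinary method of slices: FS = Σ[c'·Δl_i + (W_i cosα_i)·tanφ'] / Σ W_i sinα_i, with Δl_i = b_i / cosα_i.
Slice 1: Δl = 2.9/cos5.2° = 2.912 m; N'_1 = 56·cos5.2° = 55.8; c'Δl = 6.41; W sinα = 5.1
Slice 2: Δl = 3.1/cos20.8° = 3.316 m; N'_2 = 151·cos20.8° = 141.2; c'Δl = 7.30; W sinα = 53.6
Slice 3: Δl = 3.0/cos38.7° = 3.844 m; N'_3 = 77·cos38.7° = 60.1; c'Δl = 8.46; W sinα = 48.1
Σc'Δl = 22.2 kN/m; ΣN' = 257.0 kN/m; ΣW sinα = 106.8 kN/m
Resisting = 22.2 + 257.0·tan21.8° = 22.2 + 102.8 = 125.0 kN/m
FS = 125.0 / 106.8 = 1.170

FS = 1.17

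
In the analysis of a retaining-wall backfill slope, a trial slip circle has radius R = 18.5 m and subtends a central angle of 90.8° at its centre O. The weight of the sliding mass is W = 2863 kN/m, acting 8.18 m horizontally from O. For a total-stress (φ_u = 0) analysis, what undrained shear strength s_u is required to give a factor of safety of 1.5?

s_u = 64.8 kPa

FS = s_u·L_a·R / (W·d), so s_u = FS·W·d / (L_a·R).
Arc length L_a = R·θ = 18.5·(90.8°·π/180) = 18.5·1.5848 = 29.32 m
s_u = 1.5·2863·8.18 / (29.32·18.5) = 35129.0 / 542.38 = 64.77 kPa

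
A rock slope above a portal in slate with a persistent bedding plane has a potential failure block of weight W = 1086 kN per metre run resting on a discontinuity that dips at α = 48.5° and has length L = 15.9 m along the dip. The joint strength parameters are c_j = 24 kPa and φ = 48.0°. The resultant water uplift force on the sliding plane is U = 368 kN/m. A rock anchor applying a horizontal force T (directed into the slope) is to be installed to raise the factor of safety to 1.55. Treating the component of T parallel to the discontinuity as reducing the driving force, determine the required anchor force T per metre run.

Resolving forces along and normal to the sliding plane, with the horizontal anchor force T adding T·sinα to the effective normal force and T·cosα acting up the plane against the driving force:
FS = [c_jL + (W cosα − U + T sinα) tanφ] / [W sinα − T cosα]
Without the anchor: N' = 351.6 kN/m, driving T_d = 813.4 kN/m, resisting R = 24·15.9 + 351.6·tan48.0° = 772.1 kN/m, FS = 0.95.
Setting FS = 1.55 and solving for T:
1.55·(813.4 − T cos48.5°) = 772.1 + T sin48.5°·tan48.0°
T·(sin48.5°·tan48.0° + 1.55·cos48.5°) = 1.55·813.4 − 772.1
T·(0.7490·1.1106 + 1.55·0.6626) = 1260.7 − 772.1 = 488.6
T·1.8589 = 488.6
T = 262.9 kN/m

T = 263 kN/m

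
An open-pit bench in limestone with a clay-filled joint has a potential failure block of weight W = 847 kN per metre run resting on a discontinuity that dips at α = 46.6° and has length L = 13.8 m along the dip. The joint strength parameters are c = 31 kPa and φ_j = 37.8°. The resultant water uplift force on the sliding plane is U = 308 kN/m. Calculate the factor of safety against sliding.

FS = 1.04

Resolving the block weight along and normal to the plane and applying the Mohr–Coulomb strength on the joint:
N' = W cosα − U = 847·cos46.6° − 308 = 274.0 kN/m
Driving force T = W sinα = 847·sin46.6° = 615.4 kN/m
Resisting force R = c·L + N'·tanφ_j = 31·13.8 + 274.0·tan37.8° = 427.8 + 212.5 = 640.3 kN/m
FS = R / T = 640.3 / 615.4 = 1.040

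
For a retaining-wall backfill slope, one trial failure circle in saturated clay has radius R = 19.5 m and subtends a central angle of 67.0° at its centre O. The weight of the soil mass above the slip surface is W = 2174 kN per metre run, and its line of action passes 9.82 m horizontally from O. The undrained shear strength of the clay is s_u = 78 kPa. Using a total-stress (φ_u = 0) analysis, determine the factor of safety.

FS = 1.62

Taking moments about the centre O, the resisting moment is provided by the undrained shear strength acting along the arc:
Arc length L_a = R·θ = 19.5·(67.0°·π/180) = 19.5·1.1694 = 22.80 m
M_R = s_u·L_a·R = 78·22.80·19.5 = 34682.9 kN·m/m
M_D = W·d = 2174·9.82 = 21348.7 kN·m/m
FS = M_R / M_D = 34682.9 / 21348.7 = 1.625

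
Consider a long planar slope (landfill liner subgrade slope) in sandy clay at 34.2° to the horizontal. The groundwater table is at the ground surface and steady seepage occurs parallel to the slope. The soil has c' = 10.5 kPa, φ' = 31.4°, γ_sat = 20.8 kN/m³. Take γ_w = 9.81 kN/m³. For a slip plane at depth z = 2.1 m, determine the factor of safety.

FS = 0.99

With seepage parallel to the slope and the water table at the surface, the effective normal stress on the slip plane uses the buoyant unit weight γ' = γ_sat − γ_w while the driving shear stress uses γ_sat:
FS = [c' + γ' z cos²β tanφ'] / [γ_sat z sinβ cosβ]
γ' = 20.8 − 9.81 = 10.99 kN/m³
Numerator = 10.5 + 10.99·2.1·cos²34.2°·tan31.4° = 10.5 + 10.99·2.1·0.6841·0.6104 = 20.137 kPa
Denominator = 20.8·2.1·sin34.2°·cos34.2° = 20.8·2.1·0.5621·0.8271 = 20.306 kPa
FS = 20.137 / 20.306 = 0.992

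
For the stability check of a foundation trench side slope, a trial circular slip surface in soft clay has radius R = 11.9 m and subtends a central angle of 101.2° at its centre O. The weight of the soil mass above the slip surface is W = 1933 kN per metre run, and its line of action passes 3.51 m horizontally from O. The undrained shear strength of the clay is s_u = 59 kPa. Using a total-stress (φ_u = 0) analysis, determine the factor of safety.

FS = 2.18

Taking moments about the centre O, the resisting moment is provided by the undrained shear strength acting along the arc:
Arc length L_a = R·θ = 11.9·(101.2°·π/180) = 11.9·1.7663 = 21.02 m
M_R = s_u·L_a·R = 59·21.02·11.9 = 14757.2 kN·m/m
M_D = W·d = 1933·3.51 = 6784.8 kN·m/m
FS = M_R / M_D = 14757.2 / 6784.8 = 2.175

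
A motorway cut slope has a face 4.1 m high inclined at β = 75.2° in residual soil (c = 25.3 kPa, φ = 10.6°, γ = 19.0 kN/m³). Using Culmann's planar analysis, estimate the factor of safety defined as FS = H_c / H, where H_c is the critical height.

FS = 2.16

H_c = (4c/γ) · sinβ cosφ / [1 − cos(β − φ)]
    = (4·25.3/19.0) · sin75.2°·cos10.6° / [1 − cos64.6°]
    = 5.326 · 0.9503 / 0.5711 = 8.86 m
FS = H_c / H = 8.86 / 4.1 = 2.162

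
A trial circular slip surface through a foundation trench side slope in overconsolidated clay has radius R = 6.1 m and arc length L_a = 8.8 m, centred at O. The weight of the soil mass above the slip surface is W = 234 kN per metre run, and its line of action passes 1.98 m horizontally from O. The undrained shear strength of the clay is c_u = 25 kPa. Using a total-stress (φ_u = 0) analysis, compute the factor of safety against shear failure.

Taking moments about the centre O, the resisting moment is provided by the undrained shear strength acting along the arc:
M_R = c_u·L_a·R = 25·8.80·6.1 = 1342.0 kN·m/m
M_D = W·d = 234·1.98 = 463.3 kN·m/m
FS = M_R / M_D = 1342.0 / 463.3 = 2.896

FS = 2.90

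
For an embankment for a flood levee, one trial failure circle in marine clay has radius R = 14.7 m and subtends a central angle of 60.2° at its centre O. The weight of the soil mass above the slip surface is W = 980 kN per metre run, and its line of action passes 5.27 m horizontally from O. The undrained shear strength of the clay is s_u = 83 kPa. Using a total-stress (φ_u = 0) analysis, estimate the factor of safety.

Taking moments about the centre O, the resisting moment is provided by the undrained shear strength acting along the arc:
Arc length L_a = R·θ = 14.7·(60.2°·π/180) = 14.7·1.0507 = 15.45 m
M_R = s_u·L_a·R = 83·15.45·14.7 = 18844.6 kN·m/m
M_D = W·d = 980·5.27 = 5164.6 kN·m/m
FS = M_R / M_D = 18844.6 / 5164.6 = 3.649

FS = 3.65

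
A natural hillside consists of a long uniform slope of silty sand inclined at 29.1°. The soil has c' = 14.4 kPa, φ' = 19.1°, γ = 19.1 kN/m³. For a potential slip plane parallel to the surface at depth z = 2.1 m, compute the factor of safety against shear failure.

For an infinite slope with a slip plane parallel to the surface (no pore pressure): FS = [c' + γz cos²β tanφ'] / [γz sinβ cosβ].
γz = 19.1·2.1 = 40.11 kN/m²
Numerator = 14.4 + 40.11·cos²29.1°·tan19.1° = 14.4 + 40.11·0.7635·0.3463 = 25.004 kPa
Denominator = 40.11·sin29.1°·cos29.1° = 40.11·0.4863·0.8738 = 17.045 kPa
FS = 25.004 / 17.045 = 1.467

FS = 1.47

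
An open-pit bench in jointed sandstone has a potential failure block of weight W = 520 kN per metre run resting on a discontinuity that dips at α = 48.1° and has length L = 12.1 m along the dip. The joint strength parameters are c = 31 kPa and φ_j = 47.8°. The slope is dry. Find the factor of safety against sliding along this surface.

Resolving the block weight along and normal to the plane and applying the Mohr–Coulomb strength on the joint:
N' = W cosα = 520·cos48.1° = 347.3 kN/m
Driving force T = W sinα = 520·sin48.1° = 387.0 kN/m
Resisting force R = c·L + N'·tanφ_j = 31·12.1 + 347.3·tan47.8° = 375.1 + 383.0 = 758.1 kN/m
FS = R / T = 758.1 / 387.0 = 1.959

FS = 1.96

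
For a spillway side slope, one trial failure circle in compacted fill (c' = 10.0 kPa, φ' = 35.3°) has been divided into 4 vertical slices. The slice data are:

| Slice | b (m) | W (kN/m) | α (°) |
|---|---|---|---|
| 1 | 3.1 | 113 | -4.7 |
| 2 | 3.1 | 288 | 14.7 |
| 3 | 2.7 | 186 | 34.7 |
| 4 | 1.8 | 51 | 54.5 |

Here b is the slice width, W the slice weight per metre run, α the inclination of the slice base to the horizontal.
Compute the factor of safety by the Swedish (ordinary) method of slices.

FS = 2.52

Ordinary method of slices: FS = Σ[c'·Δl_i + (W_i cosα_i)·tanφ'] / Σ W_i sinα_i, with Δl_i = b_i / cosα_i.
Slice 1: Δl = 3.1/cos(-4.7°) = 3.110 m; N'_1 = 113·cos(-4.7°) = 112.6; c'Δl = 31.10; W sinα = -9.3
Slice 2: Δl = 3.1/cos14.7° = 3.205 m; N'_2 = 288·cos14.7° = 278.6; c'Δl = 32.05; W sinα = 73.1
Slice 3: Δl = 2.7/cos34.7° = 3.284 m; N'_3 = 186·cos34.7° = 152.9; c'Δl = 32.84; W sinα = 105.9
Slice 4: Δl = 1.8/cos54.5° = 3.100 m; N'_4 = 51·cos54.5° = 29.6; c'Δl = 31.00; W sinα = 41.5
Σc'Δl = 127.0 kN/m; ΣN' = 573.7 kN/m; ΣW sinα = 211.2 kN/m
Resisting = 127.0 + 573.7·tan35.3° = 127.0 + 406.2 = 533.2 kN/m
FS = 533.2 / 211.2 = 2.524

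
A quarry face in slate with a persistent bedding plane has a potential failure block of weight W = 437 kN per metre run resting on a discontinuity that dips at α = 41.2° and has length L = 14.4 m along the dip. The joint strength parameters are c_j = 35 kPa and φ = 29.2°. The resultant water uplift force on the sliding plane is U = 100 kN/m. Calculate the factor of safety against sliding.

Resolving the block weight along and normal to the plane and applying the Mohr–Coulomb strength on the joint:
N' = W cosα − U = 437·cos41.2° − 100 = 228.8 kN/m
Driving force T = W sinα = 437·sin41.2° = 287.8 kN/m
Resisting force R = c_j·L + N'·tanφ = 35·14.4 + 228.8·tan29.2° = 504.0 + 127.9 = 631.9 kN/m
FS = R / T = 631.9 / 287.8 = 2.195

FS = 2.20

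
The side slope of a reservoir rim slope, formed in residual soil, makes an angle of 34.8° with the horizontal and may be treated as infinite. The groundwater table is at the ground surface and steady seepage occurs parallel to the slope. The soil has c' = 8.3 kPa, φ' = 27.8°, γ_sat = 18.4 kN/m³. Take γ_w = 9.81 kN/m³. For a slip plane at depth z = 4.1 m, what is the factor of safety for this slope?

With seepage parallel to the slope and the water table at the surface, the effective normal stress on the slip plane uses the buoyant unit weight γ' = γ_sat − γ_w while the driving shear stress uses γ_sat:
FS = [c' + γ' z cos²β tanφ'] / [γ_sat z sinβ cosβ]
γ' = 18.4 − 9.81 = 8.59 kN/m³
Numerator = 8.3 + 8.59·4.1·cos²34.8°·tan27.8° = 8.3 + 8.59·4.1·0.6743·0.5272 = 20.821 kPa
Denominator = 18.4·4.1·sin34.8°·cos34.8° = 18.4·4.1·0.5707·0.8211 = 35.354 kPa
FS = 20.821 / 35.354 = 0.589

FS = 0.59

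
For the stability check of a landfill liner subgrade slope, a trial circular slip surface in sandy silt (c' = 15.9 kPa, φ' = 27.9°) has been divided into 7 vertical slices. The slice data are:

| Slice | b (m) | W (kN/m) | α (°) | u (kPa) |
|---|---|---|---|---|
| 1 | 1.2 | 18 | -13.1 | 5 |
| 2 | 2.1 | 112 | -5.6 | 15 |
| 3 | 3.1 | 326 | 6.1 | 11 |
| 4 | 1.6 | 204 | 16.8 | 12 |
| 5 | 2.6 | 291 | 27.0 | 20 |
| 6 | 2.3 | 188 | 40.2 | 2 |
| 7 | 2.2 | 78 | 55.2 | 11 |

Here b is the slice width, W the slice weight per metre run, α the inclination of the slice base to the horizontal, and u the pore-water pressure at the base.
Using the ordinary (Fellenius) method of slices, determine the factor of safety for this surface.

FS = 1.92

Ordinary method of slices: FS = Σ[c'·Δl_i + (W_i cosα_i − u_i·Δl_i)·tanφ'] / Σ W_i sinα_i, with Δl_i = b_i / cosα_i.
Slice 1: Δl = 1.2/cos(-13.1°) = 1.232 m; N'_1 = 18·cos(-13.1°) − 5·1.232 = 11.4; c'Δl = 19.59; W sinα = -4.1
Slice 2: Δl = 2.1/cos(-5.6°) = 2.110 m; N'_2 = 112·cos(-5.6°) − 15·2.110 = 79.8; c'Δl = 33.55; W sinα = -10.9
Slice 3: Δl = 3.1/cos6.1° = 3.118 m; N'_3 = 326·cos6.1° − 11·3.118 = 289.9; c'Δl = 49.57; W sinα = 34.6
Slice 4: Δl = 1.6/cos16.8° = 1.671 m; N'_4 = 204·cos16.8° − 12·1.671 = 175.2; c'Δl = 26.57; W sinα = 59.0
Slice 5: Δl = 2.6/cos27.0° = 2.918 m; N'_5 = 291·cos27.0° − 20·2.918 = 200.9; c'Δl = 46.40; W sinα = 132.1
Slice 6: Δl = 2.3/cos40.2° = 3.011 m; N'_6 = 188·cos40.2° − 2·3.011 = 137.6; c'Δl = 47.88; W sinα = 121.3
Slice 7: Δl = 2.2/cos55.2° = 3.855 m; N'_7 = 78·cos55.2° − 11·3.855 = 2.1; c'Δl = 61.29; W sinα = 64.0
Σc'Δl = 284.9 kN/m; ΣN' = 896.9 kN/m; ΣW sinα = 396.1 kN/m
Resisting = 284.9 + 896.9·tan27.9° = 284.9 + 474.9 = 759.7 kN/m
FS = 759.7 / 396.1 = 1.918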